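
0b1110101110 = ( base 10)942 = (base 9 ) 1256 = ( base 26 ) 1A6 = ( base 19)2bb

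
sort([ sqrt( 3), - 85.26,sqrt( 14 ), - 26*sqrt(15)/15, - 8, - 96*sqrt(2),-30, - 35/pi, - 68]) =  [ -96 * sqrt( 2),  -  85.26,  -  68, - 30,-35/pi, - 8,  -  26*sqrt( 15 )/15, sqrt( 3 ), sqrt(14 )]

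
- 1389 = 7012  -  8401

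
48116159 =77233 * 623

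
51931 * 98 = 5089238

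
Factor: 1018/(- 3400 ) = -2^(-2 )*5^(  -  2 )*17^( - 1 )*509^1=-  509/1700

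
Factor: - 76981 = - 23^1*3347^1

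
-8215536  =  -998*8232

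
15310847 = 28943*529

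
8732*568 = 4959776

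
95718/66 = 15953/11 = 1450.27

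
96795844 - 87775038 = 9020806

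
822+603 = 1425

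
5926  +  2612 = 8538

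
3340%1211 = 918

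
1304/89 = 1304/89 = 14.65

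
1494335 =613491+880844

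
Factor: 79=79^1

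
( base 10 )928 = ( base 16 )3a0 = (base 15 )41d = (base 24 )1EG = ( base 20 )268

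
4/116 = 1/29 = 0.03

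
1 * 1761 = 1761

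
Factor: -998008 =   -  2^3*11^2*1031^1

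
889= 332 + 557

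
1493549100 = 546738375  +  946810725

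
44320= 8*5540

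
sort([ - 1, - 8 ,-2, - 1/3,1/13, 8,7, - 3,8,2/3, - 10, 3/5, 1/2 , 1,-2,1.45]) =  [ - 10, - 8, - 3, - 2, - 2, - 1, - 1/3, 1/13,1/2,3/5,  2/3,1,1.45, 7,8,8 ]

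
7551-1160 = 6391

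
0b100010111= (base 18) F9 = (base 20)DJ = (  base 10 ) 279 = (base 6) 1143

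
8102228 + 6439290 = 14541518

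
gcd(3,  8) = 1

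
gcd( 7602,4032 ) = 42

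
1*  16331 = 16331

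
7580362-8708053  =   -1127691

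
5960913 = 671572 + 5289341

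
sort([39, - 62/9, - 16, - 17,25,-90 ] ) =[-90, - 17, - 16, - 62/9, 25,39] 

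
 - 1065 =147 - 1212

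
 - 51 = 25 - 76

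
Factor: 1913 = 1913^1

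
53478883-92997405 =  - 39518522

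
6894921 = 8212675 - 1317754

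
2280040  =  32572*70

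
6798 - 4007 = 2791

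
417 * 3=1251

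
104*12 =1248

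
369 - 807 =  - 438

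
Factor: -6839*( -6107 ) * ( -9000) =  - 375891957000 = - 2^3 * 3^2*5^3*7^1 * 31^1 * 197^1 * 977^1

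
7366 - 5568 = 1798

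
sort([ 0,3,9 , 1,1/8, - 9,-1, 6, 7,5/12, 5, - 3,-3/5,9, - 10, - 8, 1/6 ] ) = [ - 10, - 9, - 8,  -  3, - 1, - 3/5, 0, 1/8, 1/6, 5/12,1,3, 5, 6 , 7, 9 , 9 ]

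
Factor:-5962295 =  -5^1*19^1*62761^1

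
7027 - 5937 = 1090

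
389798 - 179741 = 210057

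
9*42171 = 379539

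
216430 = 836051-619621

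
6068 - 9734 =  - 3666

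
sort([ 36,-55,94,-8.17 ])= [-55,-8.17, 36,  94] 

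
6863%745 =158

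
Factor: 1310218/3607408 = 93587/257672  =  2^( - 3)*13^1 * 23^1*31^( - 1)*313^1*1039^ (-1 ) 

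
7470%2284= 618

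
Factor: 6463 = 23^1*281^1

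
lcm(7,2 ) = 14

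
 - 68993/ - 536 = 128 + 385/536=128.72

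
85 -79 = 6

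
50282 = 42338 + 7944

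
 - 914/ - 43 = 914/43 = 21.26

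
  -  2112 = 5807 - 7919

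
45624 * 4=182496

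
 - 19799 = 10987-30786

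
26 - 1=25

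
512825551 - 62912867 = 449912684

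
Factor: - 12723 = -3^1*4241^1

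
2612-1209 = 1403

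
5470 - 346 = 5124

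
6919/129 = 6919/129  =  53.64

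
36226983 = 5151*7033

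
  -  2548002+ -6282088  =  -8830090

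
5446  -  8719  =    -  3273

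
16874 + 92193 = 109067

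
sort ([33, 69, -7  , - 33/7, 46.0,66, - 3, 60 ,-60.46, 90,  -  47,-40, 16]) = [ - 60.46,- 47, - 40, - 7, - 33/7, - 3, 16,33,46.0,60, 66, 69,90]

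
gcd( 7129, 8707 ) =1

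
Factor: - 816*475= - 387600 = -2^4*3^1* 5^2 * 17^1  *19^1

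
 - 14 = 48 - 62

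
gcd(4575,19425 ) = 75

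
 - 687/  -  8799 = 229/2933 = 0.08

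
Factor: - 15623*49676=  - 2^2*11^1*17^1 * 919^1*1129^1 = - 776088148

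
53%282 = 53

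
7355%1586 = 1011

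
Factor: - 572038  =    -  2^1* 286019^1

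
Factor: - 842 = -2^1 * 421^1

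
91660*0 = 0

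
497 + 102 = 599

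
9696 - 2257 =7439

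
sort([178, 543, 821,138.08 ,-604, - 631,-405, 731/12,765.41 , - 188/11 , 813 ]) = [ - 631, - 604, - 405, - 188/11, 731/12, 138.08,178, 543, 765.41,813,821 ]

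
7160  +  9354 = 16514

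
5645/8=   705 + 5/8 = 705.62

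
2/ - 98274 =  - 1/49137=- 0.00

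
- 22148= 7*( - 3164)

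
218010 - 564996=  -  346986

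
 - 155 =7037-7192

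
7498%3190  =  1118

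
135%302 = 135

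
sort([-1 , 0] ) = [-1,0 ] 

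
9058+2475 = 11533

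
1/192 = 1/192 = 0.01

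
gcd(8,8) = 8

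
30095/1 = 30095 =30095.00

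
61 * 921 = 56181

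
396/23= 396/23 = 17.22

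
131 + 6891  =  7022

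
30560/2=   15280 = 15280.00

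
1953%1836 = 117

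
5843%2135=1573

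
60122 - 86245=-26123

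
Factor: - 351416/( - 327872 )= 403/376 = 2^(-3 )*13^1*31^1*47^( - 1 ) 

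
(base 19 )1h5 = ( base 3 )221112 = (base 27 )pe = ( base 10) 689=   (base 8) 1261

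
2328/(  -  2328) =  - 1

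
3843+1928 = 5771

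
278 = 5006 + -4728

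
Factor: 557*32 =2^5* 557^1 = 17824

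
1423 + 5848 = 7271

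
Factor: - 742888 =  - 2^3*92861^1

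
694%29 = 27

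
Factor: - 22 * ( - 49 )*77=83006 = 2^1*7^3 * 11^2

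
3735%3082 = 653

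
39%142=39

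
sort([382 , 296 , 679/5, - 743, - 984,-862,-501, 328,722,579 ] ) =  [ - 984,-862, - 743,-501 , 679/5, 296,328,382,579, 722]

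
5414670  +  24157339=29572009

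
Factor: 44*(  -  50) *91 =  - 2^3*5^2*7^1 * 11^1*13^1 = - 200200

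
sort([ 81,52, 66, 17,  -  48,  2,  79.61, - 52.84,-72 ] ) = [ - 72,-52.84,  -  48,2, 17, 52,  66, 79.61,81]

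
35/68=35/68 = 0.51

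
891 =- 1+892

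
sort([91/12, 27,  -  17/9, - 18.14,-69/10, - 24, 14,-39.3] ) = [  -  39.3, - 24, - 18.14, -69/10, - 17/9,91/12, 14,  27 ]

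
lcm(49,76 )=3724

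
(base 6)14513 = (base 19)69C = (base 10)2349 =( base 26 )3c9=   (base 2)100100101101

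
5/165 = 1/33 = 0.03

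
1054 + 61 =1115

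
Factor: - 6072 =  - 2^3*3^1*11^1*23^1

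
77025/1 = 77025 = 77025.00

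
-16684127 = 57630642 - 74314769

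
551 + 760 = 1311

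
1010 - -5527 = 6537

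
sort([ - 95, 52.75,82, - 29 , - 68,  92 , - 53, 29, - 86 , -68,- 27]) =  [ - 95 , - 86, - 68,-68 , - 53, - 29, - 27,29, 52.75,  82,92]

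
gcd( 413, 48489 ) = 7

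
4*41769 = 167076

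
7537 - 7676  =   - 139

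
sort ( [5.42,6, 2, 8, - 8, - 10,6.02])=[ - 10 , - 8, 2,5.42 , 6, 6.02,8 ] 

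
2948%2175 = 773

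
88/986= 44/493  =  0.09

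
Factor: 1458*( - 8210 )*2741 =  - 2^2*3^6*5^1*821^1 * 2741^1  =  - 32810263380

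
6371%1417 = 703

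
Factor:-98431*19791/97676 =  - 1948047921/97676 = - 2^( - 2)*3^3*257^1 * 383^1*733^1 * 24419^(-1)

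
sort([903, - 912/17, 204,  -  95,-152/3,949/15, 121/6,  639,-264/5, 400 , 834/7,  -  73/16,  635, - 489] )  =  [-489, -95, -912/17, - 264/5, - 152/3,-73/16,121/6, 949/15, 834/7, 204, 400, 635, 639,903]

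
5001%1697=1607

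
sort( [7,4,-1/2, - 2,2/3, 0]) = [ - 2, - 1/2, 0,2/3,  4, 7 ]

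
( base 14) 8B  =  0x7B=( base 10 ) 123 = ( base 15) 83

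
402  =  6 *67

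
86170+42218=128388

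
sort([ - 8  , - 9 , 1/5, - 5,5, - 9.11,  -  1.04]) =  [ - 9.11 , - 9, - 8, - 5, - 1.04,1/5 , 5] 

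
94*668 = 62792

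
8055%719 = 146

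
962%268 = 158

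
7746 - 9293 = -1547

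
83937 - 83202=735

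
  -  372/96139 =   -  372/96139 =- 0.00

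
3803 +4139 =7942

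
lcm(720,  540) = 2160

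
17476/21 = 17476/21 = 832.19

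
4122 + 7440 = 11562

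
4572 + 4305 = 8877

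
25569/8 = 3196 + 1/8 =3196.12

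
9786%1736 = 1106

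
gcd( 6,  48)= 6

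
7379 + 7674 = 15053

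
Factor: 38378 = 2^1*31^1 *619^1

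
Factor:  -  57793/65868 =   -  2^( - 2 )*3^( - 1) *11^( - 1)*499^( - 1)*57793^1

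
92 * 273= 25116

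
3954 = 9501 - 5547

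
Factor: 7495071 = 3^1 * 601^1*4157^1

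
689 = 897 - 208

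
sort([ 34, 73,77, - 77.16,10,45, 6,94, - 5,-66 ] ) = [ - 77.16, - 66, - 5,6 , 10, 34, 45,73, 77,94 ] 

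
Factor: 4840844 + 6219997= 11060841=3^1 * 11^1*571^1 * 587^1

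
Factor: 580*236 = 136880 = 2^4*5^1 * 29^1*59^1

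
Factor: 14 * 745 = 2^1* 5^1*7^1*149^1= 10430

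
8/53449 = 8/53449 = 0.00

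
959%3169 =959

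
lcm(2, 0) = 0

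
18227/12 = 1518 + 11/12 = 1518.92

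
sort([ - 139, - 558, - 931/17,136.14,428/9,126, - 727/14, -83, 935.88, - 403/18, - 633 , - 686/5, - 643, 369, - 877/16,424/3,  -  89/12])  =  [-643,  -  633, - 558, - 139,  -  686/5, - 83, - 877/16, - 931/17, - 727/14, - 403/18, - 89/12 , 428/9,  126,136.14, 424/3 , 369,935.88]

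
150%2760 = 150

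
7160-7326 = -166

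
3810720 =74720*51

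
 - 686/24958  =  - 343/12479 = - 0.03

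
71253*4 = 285012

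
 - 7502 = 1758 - 9260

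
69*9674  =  667506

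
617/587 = 617/587 = 1.05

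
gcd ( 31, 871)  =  1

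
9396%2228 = 484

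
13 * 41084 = 534092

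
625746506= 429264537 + 196481969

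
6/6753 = 2/2251 = 0.00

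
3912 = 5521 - 1609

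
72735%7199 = 745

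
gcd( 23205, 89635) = 455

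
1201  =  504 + 697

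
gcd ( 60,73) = 1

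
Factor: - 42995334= - 2^1 * 3^1*7165889^1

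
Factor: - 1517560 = - 2^3 * 5^1*11^1*3449^1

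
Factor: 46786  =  2^1*149^1*157^1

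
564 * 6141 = 3463524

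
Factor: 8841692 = 2^2*1427^1*1549^1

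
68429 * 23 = 1573867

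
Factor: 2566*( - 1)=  - 2^1*1283^1 = - 2566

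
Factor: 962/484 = 2^(- 1)*11^ ( - 2 ) * 13^1*37^1 = 481/242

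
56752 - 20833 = 35919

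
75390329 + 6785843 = 82176172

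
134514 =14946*9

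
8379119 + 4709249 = 13088368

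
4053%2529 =1524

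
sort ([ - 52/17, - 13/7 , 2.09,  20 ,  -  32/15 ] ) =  [-52/17,-32/15, - 13/7,2.09,20 ] 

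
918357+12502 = 930859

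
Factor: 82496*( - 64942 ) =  - 5357455232=- 2^7*19^1*1289^1 * 1709^1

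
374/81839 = 374/81839 = 0.00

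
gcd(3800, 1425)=475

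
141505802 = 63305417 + 78200385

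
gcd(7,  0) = 7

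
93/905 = 93/905=0.10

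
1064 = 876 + 188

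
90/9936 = 5/552 = 0.01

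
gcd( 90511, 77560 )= 1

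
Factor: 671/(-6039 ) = -3^(  -  2 ) = - 1/9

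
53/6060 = 53/6060=0.01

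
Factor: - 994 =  - 2^1*7^1*71^1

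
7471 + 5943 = 13414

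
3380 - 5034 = -1654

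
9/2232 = 1/248 = 0.00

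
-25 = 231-256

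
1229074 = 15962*77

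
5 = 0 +5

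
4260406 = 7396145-3135739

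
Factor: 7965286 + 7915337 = 15880623 = 3^1*11^1*481231^1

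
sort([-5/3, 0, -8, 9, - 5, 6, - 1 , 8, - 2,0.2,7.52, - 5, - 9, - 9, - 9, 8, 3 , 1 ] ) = [-9, -9, -9, - 8, - 5, -5, - 2, - 5/3,  -  1, 0, 0.2,  1,3,6, 7.52,8,8, 9 ] 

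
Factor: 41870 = 2^1*5^1*53^1*79^1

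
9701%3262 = 3177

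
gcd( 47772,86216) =4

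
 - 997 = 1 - 998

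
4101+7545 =11646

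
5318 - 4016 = 1302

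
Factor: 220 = 2^2*5^1*11^1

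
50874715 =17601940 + 33272775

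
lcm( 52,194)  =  5044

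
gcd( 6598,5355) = 1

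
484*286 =138424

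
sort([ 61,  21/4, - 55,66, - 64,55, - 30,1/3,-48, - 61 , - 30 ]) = [ - 64, - 61,-55 , - 48, - 30, - 30, 1/3,21/4 , 55,61,66] 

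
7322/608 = 3661/304 = 12.04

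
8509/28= 303 + 25/28 = 303.89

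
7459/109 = 68 + 47/109 = 68.43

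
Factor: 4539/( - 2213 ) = -3^1*17^1*89^1*2213^ ( - 1 ) 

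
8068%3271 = 1526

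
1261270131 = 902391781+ 358878350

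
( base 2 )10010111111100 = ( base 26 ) EA0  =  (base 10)9724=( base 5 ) 302344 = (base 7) 40231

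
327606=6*54601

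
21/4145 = 21/4145 = 0.01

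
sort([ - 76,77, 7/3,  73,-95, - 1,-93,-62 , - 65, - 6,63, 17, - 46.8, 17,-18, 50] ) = [  -  95, - 93, - 76, - 65,  -  62, - 46.8,  -  18  , - 6,-1, 7/3, 17,17, 50,63, 73, 77 ]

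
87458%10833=794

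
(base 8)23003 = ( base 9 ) 14312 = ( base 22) K27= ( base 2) 10011000000011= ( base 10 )9731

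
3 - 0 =3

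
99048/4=24762  =  24762.00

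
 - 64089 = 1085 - 65174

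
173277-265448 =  - 92171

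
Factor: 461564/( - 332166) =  - 2^1*3^(-1 )*83^ ( - 1 )*173^1 = - 346/249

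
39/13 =3= 3.00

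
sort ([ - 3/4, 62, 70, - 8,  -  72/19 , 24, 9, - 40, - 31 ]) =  [ - 40, - 31,-8, - 72/19, - 3/4,9,  24 , 62, 70]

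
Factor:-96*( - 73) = 2^5 * 3^1 * 73^1 = 7008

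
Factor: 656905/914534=2^( - 1)* 5^1*131381^1*457267^( - 1) 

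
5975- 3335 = 2640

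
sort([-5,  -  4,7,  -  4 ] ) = [ - 5, - 4, - 4,7] 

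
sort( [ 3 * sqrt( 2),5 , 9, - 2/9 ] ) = [ - 2/9, 3*sqrt( 2),5, 9] 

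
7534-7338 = 196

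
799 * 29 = 23171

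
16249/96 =16249/96=169.26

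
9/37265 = 9/37265 = 0.00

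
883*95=83885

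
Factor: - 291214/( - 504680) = 427/740 = 2^ (- 2 )*5^( - 1)*7^1*37^ ( - 1)*61^1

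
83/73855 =83/73855= 0.00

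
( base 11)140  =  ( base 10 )165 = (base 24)6L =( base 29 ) 5k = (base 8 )245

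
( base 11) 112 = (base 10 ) 134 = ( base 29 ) 4I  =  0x86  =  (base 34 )3W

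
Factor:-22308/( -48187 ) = 2^2*3^1*11^1 * 13^2 * 48187^ ( - 1)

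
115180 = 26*4430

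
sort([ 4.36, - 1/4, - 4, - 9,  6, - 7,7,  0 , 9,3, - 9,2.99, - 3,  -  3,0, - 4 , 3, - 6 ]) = [ - 9,-9,-7, - 6,-4,  -  4,-3,-3, - 1/4,0,0 , 2.99,3,3,4.36 , 6,7,9]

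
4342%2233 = 2109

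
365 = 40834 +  - 40469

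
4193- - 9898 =14091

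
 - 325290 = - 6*54215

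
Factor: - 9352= - 2^3* 7^1*167^1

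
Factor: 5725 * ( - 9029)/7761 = - 51691025/7761 =- 3^( - 1 )*5^2*13^( - 1)*199^(  -  1)*229^1*9029^1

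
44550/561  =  1350/17 = 79.41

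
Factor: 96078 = 2^1*3^1*67^1*239^1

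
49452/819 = 1268/21 = 60.38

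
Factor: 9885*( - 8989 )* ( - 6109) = 542822922885 =3^1*5^1*41^1*89^1*101^1*149^1 * 659^1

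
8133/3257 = 2 + 1619/3257  =  2.50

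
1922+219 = 2141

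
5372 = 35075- 29703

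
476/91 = 5 + 3/13 = 5.23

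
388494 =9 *43166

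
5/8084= 5/8084 =0.00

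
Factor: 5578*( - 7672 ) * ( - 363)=2^4*3^1*7^1*11^2*137^1*2789^1 = 15534373008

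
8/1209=8/1209 = 0.01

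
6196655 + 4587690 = 10784345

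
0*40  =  0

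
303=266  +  37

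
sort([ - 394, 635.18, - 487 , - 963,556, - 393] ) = [ - 963, - 487,-394, - 393, 556, 635.18 ] 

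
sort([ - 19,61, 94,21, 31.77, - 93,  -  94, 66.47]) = [ - 94, - 93, - 19,21, 31.77,61,66.47,94]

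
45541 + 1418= 46959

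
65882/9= 7320 + 2/9 = 7320.22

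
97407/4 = 24351+3/4 = 24351.75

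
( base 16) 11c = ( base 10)284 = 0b100011100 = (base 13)18b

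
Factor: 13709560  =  2^3*5^1*89^1*3851^1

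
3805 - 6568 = - 2763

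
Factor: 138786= 2^1 * 3^1*23131^1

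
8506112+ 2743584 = 11249696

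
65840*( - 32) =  - 2106880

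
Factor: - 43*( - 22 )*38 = 2^2*11^1*19^1 * 43^1 = 35948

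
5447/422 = 12+383/422 =12.91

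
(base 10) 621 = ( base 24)11L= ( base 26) NN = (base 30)KL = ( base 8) 1155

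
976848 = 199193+777655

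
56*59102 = 3309712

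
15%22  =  15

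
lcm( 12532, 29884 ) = 388492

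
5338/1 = 5338 = 5338.00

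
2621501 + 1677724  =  4299225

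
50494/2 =25247 = 25247.00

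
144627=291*497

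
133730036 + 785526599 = 919256635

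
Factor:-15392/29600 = -5^ ( - 2 )*13^1  =  - 13/25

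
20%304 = 20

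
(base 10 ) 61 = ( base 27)27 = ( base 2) 111101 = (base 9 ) 67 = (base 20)31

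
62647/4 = 62647/4 = 15661.75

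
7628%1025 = 453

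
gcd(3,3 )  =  3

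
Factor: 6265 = 5^1*7^1*179^1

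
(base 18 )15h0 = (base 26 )bca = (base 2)1111001001110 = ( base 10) 7758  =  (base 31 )828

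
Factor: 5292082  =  2^1*2646041^1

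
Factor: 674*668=450232 = 2^3*167^1*337^1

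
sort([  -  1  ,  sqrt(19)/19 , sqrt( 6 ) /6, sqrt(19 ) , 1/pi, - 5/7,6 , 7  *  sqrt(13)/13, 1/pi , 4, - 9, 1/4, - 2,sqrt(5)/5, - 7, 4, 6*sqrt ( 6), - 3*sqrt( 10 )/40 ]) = [ - 9, - 7 ,- 2, - 1, - 5/7, - 3 *sqrt(10 )/40,sqrt(  19)/19,1/4,1/pi,1/pi, sqrt(6 ) /6 , sqrt(5)/5,7 *sqrt( 13)/13,4,4,sqrt(19), 6,6*sqrt (6) ]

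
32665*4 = 130660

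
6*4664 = 27984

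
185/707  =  185/707  =  0.26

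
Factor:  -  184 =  - 2^3*23^1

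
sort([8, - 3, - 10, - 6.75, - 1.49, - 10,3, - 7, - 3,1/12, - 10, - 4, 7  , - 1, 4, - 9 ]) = [ - 10 , - 10, -10, - 9,-7, - 6.75, - 4 , - 3,-3, - 1.49, - 1,1/12  ,  3,4 , 7,8]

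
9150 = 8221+929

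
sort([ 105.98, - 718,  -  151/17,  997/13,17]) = [ - 718 , - 151/17, 17 , 997/13, 105.98]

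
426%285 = 141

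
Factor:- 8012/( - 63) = 2^2*3^(  -  2 )* 7^(-1)*2003^1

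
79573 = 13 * 6121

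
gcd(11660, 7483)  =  1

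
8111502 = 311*26082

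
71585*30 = 2147550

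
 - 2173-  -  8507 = 6334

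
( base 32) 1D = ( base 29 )1G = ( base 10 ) 45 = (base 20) 25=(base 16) 2d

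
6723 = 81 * 83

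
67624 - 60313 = 7311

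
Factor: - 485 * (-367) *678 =120680610 = 2^1*3^1*5^1* 97^1*113^1*  367^1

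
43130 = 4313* 10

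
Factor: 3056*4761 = 2^4*3^2*23^2*191^1=14549616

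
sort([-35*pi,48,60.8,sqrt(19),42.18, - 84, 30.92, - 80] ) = [ - 35 * pi,-84,-80,sqrt( 19), 30.92, 42.18, 48, 60.8 ]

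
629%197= 38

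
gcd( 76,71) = 1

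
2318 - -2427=4745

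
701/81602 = 701/81602 = 0.01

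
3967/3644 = 3967/3644= 1.09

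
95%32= 31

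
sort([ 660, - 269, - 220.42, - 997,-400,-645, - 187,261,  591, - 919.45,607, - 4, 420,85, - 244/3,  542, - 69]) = [ - 997, - 919.45,- 645, - 400,-269,  -  220.42, - 187, - 244/3,  -  69, - 4 , 85 , 261,420, 542,591,  607,660]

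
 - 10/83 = -1 + 73/83 = -  0.12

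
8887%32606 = 8887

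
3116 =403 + 2713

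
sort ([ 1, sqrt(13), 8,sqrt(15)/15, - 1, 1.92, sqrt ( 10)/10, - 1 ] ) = [ - 1, - 1, sqrt( 15) /15, sqrt (10)/10, 1, 1.92,sqrt(13), 8 ] 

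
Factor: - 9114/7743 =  - 3038/2581 = -2^1*7^2*29^( - 1)*31^1*89^( - 1) 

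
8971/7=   8971/7 = 1281.57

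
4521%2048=425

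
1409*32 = 45088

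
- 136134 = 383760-519894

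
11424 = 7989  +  3435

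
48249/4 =12062 + 1/4= 12062.25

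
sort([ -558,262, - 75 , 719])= [ - 558, - 75,  262,719]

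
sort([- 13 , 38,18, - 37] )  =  [ - 37, - 13, 18,  38]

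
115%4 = 3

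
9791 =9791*1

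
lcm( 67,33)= 2211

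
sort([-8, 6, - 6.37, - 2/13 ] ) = [ - 8, - 6.37, - 2/13, 6] 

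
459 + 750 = 1209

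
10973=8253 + 2720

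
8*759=6072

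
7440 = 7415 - - 25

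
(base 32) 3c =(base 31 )3F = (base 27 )40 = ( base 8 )154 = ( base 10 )108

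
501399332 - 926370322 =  - 424970990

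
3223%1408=407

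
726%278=170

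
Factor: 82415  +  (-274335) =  - 191920 = - 2^4*5^1*2399^1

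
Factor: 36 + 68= 2^3*13^1 = 104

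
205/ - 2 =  - 205/2 = - 102.50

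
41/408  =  41/408 = 0.10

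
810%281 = 248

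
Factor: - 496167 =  - 3^1*7^1*23627^1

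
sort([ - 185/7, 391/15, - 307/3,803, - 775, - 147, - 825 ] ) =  [-825, - 775, - 147, - 307/3, - 185/7,391/15,  803]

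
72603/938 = 72603/938 = 77.40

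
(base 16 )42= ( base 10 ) 66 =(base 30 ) 26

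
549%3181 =549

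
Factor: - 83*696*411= - 23742648= - 2^3*3^2 * 29^1 * 83^1 * 137^1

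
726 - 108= 618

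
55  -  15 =40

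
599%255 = 89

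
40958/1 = 40958 =40958.00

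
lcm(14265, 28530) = 28530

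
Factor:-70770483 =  - 3^3*7^1*374447^1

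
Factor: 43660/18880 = 2^(-4 )*37^1 = 37/16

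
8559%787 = 689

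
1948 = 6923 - 4975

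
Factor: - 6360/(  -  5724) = 10/9= 2^1*3^( - 2 )*5^1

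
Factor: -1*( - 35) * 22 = 2^1*5^1 * 7^1 * 11^1 = 770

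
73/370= 73/370 = 0.20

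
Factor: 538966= 2^1 * 31^1*8693^1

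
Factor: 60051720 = 2^3*3^1*5^1*500431^1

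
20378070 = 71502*285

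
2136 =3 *712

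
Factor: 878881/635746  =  2^( - 1 )*31^1*41^( - 1 )*7753^( -1)*28351^1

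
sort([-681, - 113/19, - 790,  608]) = [ - 790, - 681, - 113/19,  608]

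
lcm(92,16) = 368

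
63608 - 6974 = 56634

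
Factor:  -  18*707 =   -  2^1*3^2 * 7^1*101^1 = -  12726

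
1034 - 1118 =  - 84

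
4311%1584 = 1143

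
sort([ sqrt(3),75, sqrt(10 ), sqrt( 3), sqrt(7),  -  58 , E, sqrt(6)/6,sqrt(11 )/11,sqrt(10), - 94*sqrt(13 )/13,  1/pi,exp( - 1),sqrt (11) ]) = [ - 58, - 94*sqrt(13 )/13  ,  sqrt( 11)/11, 1/pi,exp( - 1 ), sqrt(6 )/6, sqrt( 3 ), sqrt( 3),sqrt( 7),E, sqrt(10), sqrt(10), sqrt(11 ), 75 ] 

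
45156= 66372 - 21216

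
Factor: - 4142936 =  -2^3*7^1*167^1*443^1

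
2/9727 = 2/9727 = 0.00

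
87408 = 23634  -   - 63774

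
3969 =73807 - 69838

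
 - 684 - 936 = - 1620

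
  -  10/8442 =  - 1  +  4216/4221 = -  0.00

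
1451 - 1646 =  - 195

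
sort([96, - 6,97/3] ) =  [ - 6,  97/3, 96 ]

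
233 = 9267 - 9034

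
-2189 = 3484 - 5673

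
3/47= 3/47 =0.06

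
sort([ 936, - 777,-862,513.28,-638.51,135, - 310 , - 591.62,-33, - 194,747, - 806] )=[ -862, - 806, - 777, - 638.51,-591.62,-310, - 194,  -  33 , 135, 513.28,747, 936 ] 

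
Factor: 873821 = 13^1 *67217^1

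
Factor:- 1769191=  - 41^1*43151^1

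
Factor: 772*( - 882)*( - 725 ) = 2^3*3^2*5^2*7^2 * 29^1*193^1=493655400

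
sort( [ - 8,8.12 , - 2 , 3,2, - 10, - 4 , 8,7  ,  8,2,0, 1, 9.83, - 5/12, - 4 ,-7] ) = [ - 10, - 8 , - 7, - 4 , - 4, - 2, - 5/12 , 0,1 , 2,2 , 3, 7, 8, 8, 8.12, 9.83] 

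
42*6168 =259056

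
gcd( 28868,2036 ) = 4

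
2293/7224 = 2293/7224 = 0.32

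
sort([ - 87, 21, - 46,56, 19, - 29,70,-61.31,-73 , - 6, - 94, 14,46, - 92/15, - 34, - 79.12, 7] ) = [-94, - 87, - 79.12, - 73,  -  61.31, - 46, - 34,  -  29,-92/15,-6, 7,14, 19, 21,46,56, 70] 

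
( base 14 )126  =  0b11100110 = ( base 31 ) 7d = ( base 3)22112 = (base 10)230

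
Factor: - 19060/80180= - 19^( - 1) * 211^ ( - 1)*953^1=- 953/4009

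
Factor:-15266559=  - 3^1*7^1* 11^1* 66089^1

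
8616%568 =96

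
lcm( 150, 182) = 13650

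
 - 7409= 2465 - 9874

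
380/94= 190/47 = 4.04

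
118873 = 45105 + 73768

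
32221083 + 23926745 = 56147828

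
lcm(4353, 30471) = 30471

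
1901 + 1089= 2990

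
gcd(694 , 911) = 1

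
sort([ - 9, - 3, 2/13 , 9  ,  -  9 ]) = [ - 9, - 9,-3, 2/13, 9 ]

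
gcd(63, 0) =63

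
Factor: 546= 2^1*3^1*7^1*13^1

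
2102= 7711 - 5609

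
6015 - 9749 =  - 3734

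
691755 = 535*1293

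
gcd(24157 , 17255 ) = 3451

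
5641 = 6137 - 496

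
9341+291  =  9632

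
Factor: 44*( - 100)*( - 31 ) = 136400=2^4*5^2*11^1*31^1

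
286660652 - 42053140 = 244607512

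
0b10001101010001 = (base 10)9041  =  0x2351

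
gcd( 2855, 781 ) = 1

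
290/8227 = 290/8227  =  0.04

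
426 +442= 868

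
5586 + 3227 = 8813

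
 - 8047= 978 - 9025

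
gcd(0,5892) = 5892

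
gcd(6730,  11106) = 2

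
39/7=5 + 4/7 = 5.57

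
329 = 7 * 47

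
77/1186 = 77/1186=0.06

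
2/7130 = 1/3565 = 0.00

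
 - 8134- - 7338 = -796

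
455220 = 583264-128044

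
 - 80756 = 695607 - 776363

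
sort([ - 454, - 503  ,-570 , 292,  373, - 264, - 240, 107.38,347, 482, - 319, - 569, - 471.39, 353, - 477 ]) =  [ - 570,  -  569, - 503, - 477, - 471.39, - 454, - 319, - 264,  -  240,107.38, 292, 347, 353,373 , 482]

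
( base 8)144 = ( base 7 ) 202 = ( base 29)3d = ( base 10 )100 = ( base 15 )6A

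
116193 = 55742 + 60451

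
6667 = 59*113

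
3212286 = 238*13497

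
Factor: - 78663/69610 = -2^( - 1)*3^1*5^( - 1)*13^1*2017^1*6961^ ( - 1 ) 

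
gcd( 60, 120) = 60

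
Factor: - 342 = - 2^1*3^2*19^1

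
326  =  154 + 172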